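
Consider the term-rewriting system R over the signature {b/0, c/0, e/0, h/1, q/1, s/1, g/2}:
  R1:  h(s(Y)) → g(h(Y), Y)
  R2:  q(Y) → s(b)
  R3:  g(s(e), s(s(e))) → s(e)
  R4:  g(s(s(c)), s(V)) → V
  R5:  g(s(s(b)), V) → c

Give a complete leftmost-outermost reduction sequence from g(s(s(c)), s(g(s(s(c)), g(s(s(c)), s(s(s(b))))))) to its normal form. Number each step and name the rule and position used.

1. g(s(s(c)), s(g(s(s(c)), g(s(s(c)), s(s(s(b)))))))  →  g(s(s(c)), g(s(s(c)), s(s(s(b)))))   [R4 at ε]
2. g(s(s(c)), g(s(s(c)), s(s(s(b)))))  →  g(s(s(c)), s(s(b)))   [R4 at 2]
3. g(s(s(c)), s(s(b)))  →  s(b)   [R4 at ε]

s(b)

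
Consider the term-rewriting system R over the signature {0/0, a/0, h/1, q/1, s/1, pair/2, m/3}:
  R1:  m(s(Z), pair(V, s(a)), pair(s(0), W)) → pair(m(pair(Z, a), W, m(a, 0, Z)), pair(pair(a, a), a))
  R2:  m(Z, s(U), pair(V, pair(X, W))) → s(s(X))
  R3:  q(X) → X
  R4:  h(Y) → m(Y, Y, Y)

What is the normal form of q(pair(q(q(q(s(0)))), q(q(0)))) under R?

1. q(pair(q(q(q(s(0)))), q(q(0))))  →  pair(q(q(q(s(0)))), q(q(0)))   [R3 at ε]
2. pair(q(q(q(s(0)))), q(q(0)))  →  pair(q(q(s(0))), q(q(0)))   [R3 at 1]
3. pair(q(q(s(0))), q(q(0)))  →  pair(q(s(0)), q(q(0)))   [R3 at 1]
4. pair(q(s(0)), q(q(0)))  →  pair(s(0), q(q(0)))   [R3 at 1]
5. pair(s(0), q(q(0)))  →  pair(s(0), q(0))   [R3 at 2]
6. pair(s(0), q(0))  →  pair(s(0), 0)   [R3 at 2]

pair(s(0), 0)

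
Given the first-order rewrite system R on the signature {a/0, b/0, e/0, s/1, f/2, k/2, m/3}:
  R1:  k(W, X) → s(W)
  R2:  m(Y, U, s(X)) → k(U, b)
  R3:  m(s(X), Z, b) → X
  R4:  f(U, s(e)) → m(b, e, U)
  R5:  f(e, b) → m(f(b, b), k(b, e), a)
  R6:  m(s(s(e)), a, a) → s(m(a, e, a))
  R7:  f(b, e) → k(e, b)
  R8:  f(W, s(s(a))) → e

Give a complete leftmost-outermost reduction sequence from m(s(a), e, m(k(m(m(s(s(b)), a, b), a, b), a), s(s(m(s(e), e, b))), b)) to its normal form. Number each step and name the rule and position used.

a

1. m(s(a), e, m(k(m(m(s(s(b)), a, b), a, b), a), s(s(m(s(e), e, b))), b))  →  m(s(a), e, m(s(m(m(s(s(b)), a, b), a, b)), s(s(m(s(e), e, b))), b))   [R1 at 3.1]
2. m(s(a), e, m(s(m(m(s(s(b)), a, b), a, b)), s(s(m(s(e), e, b))), b))  →  m(s(a), e, m(m(s(s(b)), a, b), a, b))   [R3 at 3]
3. m(s(a), e, m(m(s(s(b)), a, b), a, b))  →  m(s(a), e, m(s(b), a, b))   [R3 at 3.1]
4. m(s(a), e, m(s(b), a, b))  →  m(s(a), e, b)   [R3 at 3]
5. m(s(a), e, b)  →  a   [R3 at ε]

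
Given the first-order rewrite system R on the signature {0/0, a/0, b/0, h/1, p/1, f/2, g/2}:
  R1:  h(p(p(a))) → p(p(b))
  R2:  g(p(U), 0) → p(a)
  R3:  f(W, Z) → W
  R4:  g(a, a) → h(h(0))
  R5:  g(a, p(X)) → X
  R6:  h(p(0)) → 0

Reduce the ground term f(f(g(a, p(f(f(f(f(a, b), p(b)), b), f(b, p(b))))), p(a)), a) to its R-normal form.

1. f(f(g(a, p(f(f(f(f(a, b), p(b)), b), f(b, p(b))))), p(a)), a)  →  f(g(a, p(f(f(f(f(a, b), p(b)), b), f(b, p(b))))), p(a))   [R3 at ε]
2. f(g(a, p(f(f(f(f(a, b), p(b)), b), f(b, p(b))))), p(a))  →  g(a, p(f(f(f(f(a, b), p(b)), b), f(b, p(b)))))   [R3 at ε]
3. g(a, p(f(f(f(f(a, b), p(b)), b), f(b, p(b)))))  →  f(f(f(f(a, b), p(b)), b), f(b, p(b)))   [R5 at ε]
4. f(f(f(f(a, b), p(b)), b), f(b, p(b)))  →  f(f(f(a, b), p(b)), b)   [R3 at ε]
5. f(f(f(a, b), p(b)), b)  →  f(f(a, b), p(b))   [R3 at ε]
6. f(f(a, b), p(b))  →  f(a, b)   [R3 at ε]
7. f(a, b)  →  a   [R3 at ε]

a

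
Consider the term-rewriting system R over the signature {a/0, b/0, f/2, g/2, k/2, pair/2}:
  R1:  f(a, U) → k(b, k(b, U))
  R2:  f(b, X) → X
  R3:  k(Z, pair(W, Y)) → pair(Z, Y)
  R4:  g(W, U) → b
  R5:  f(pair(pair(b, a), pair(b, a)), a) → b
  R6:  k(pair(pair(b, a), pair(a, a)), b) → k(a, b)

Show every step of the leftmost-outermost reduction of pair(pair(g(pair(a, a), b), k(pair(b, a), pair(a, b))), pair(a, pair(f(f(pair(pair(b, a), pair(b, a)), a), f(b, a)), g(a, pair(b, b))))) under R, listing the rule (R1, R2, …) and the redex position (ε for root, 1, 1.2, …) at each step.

1. pair(pair(g(pair(a, a), b), k(pair(b, a), pair(a, b))), pair(a, pair(f(f(pair(pair(b, a), pair(b, a)), a), f(b, a)), g(a, pair(b, b)))))  →  pair(pair(b, k(pair(b, a), pair(a, b))), pair(a, pair(f(f(pair(pair(b, a), pair(b, a)), a), f(b, a)), g(a, pair(b, b)))))   [R4 at 1.1]
2. pair(pair(b, k(pair(b, a), pair(a, b))), pair(a, pair(f(f(pair(pair(b, a), pair(b, a)), a), f(b, a)), g(a, pair(b, b)))))  →  pair(pair(b, pair(pair(b, a), b)), pair(a, pair(f(f(pair(pair(b, a), pair(b, a)), a), f(b, a)), g(a, pair(b, b)))))   [R3 at 1.2]
3. pair(pair(b, pair(pair(b, a), b)), pair(a, pair(f(f(pair(pair(b, a), pair(b, a)), a), f(b, a)), g(a, pair(b, b)))))  →  pair(pair(b, pair(pair(b, a), b)), pair(a, pair(f(b, f(b, a)), g(a, pair(b, b)))))   [R5 at 2.2.1.1]
4. pair(pair(b, pair(pair(b, a), b)), pair(a, pair(f(b, f(b, a)), g(a, pair(b, b)))))  →  pair(pair(b, pair(pair(b, a), b)), pair(a, pair(f(b, a), g(a, pair(b, b)))))   [R2 at 2.2.1]
5. pair(pair(b, pair(pair(b, a), b)), pair(a, pair(f(b, a), g(a, pair(b, b)))))  →  pair(pair(b, pair(pair(b, a), b)), pair(a, pair(a, g(a, pair(b, b)))))   [R2 at 2.2.1]
6. pair(pair(b, pair(pair(b, a), b)), pair(a, pair(a, g(a, pair(b, b)))))  →  pair(pair(b, pair(pair(b, a), b)), pair(a, pair(a, b)))   [R4 at 2.2.2]

pair(pair(b, pair(pair(b, a), b)), pair(a, pair(a, b)))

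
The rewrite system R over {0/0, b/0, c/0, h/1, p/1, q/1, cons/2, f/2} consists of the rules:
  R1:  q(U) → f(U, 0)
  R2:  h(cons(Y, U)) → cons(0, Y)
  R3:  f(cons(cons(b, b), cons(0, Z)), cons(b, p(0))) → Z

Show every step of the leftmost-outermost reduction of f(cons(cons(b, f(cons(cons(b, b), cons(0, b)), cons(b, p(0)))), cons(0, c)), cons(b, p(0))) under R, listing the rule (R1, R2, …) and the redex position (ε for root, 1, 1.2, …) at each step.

c

1. f(cons(cons(b, f(cons(cons(b, b), cons(0, b)), cons(b, p(0)))), cons(0, c)), cons(b, p(0)))  →  f(cons(cons(b, b), cons(0, c)), cons(b, p(0)))   [R3 at 1.1.2]
2. f(cons(cons(b, b), cons(0, c)), cons(b, p(0)))  →  c   [R3 at ε]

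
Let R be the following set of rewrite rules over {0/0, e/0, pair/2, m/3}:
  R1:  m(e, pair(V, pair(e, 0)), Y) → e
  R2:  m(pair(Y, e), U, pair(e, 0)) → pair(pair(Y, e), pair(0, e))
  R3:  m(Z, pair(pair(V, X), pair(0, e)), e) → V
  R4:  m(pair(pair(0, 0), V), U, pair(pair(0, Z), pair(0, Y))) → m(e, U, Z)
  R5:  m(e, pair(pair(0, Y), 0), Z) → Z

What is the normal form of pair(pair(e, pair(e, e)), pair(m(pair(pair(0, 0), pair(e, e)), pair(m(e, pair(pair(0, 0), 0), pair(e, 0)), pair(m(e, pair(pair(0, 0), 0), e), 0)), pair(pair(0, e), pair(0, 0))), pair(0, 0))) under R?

pair(pair(e, pair(e, e)), pair(e, pair(0, 0)))

1. pair(pair(e, pair(e, e)), pair(m(pair(pair(0, 0), pair(e, e)), pair(m(e, pair(pair(0, 0), 0), pair(e, 0)), pair(m(e, pair(pair(0, 0), 0), e), 0)), pair(pair(0, e), pair(0, 0))), pair(0, 0)))  →  pair(pair(e, pair(e, e)), pair(m(e, pair(m(e, pair(pair(0, 0), 0), pair(e, 0)), pair(m(e, pair(pair(0, 0), 0), e), 0)), e), pair(0, 0)))   [R4 at 2.1]
2. pair(pair(e, pair(e, e)), pair(m(e, pair(m(e, pair(pair(0, 0), 0), pair(e, 0)), pair(m(e, pair(pair(0, 0), 0), e), 0)), e), pair(0, 0)))  →  pair(pair(e, pair(e, e)), pair(m(e, pair(pair(e, 0), pair(m(e, pair(pair(0, 0), 0), e), 0)), e), pair(0, 0)))   [R5 at 2.1.2.1]
3. pair(pair(e, pair(e, e)), pair(m(e, pair(pair(e, 0), pair(m(e, pair(pair(0, 0), 0), e), 0)), e), pair(0, 0)))  →  pair(pair(e, pair(e, e)), pair(m(e, pair(pair(e, 0), pair(e, 0)), e), pair(0, 0)))   [R5 at 2.1.2.2.1]
4. pair(pair(e, pair(e, e)), pair(m(e, pair(pair(e, 0), pair(e, 0)), e), pair(0, 0)))  →  pair(pair(e, pair(e, e)), pair(e, pair(0, 0)))   [R1 at 2.1]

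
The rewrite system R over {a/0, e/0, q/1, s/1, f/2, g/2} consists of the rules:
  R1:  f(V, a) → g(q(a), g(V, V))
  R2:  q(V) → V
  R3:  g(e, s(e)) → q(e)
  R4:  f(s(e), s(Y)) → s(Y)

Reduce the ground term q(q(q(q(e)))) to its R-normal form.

e

1. q(q(q(q(e))))  →  q(q(q(e)))   [R2 at ε]
2. q(q(q(e)))  →  q(q(e))   [R2 at ε]
3. q(q(e))  →  q(e)   [R2 at ε]
4. q(e)  →  e   [R2 at ε]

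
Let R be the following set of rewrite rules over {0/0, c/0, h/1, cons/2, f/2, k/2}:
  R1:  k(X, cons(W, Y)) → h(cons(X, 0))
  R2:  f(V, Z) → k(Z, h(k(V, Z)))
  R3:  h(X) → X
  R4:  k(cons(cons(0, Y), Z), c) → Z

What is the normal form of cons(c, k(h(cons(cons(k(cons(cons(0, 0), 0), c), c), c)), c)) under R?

cons(c, c)

1. cons(c, k(h(cons(cons(k(cons(cons(0, 0), 0), c), c), c)), c))  →  cons(c, k(cons(cons(k(cons(cons(0, 0), 0), c), c), c), c))   [R3 at 2.1]
2. cons(c, k(cons(cons(k(cons(cons(0, 0), 0), c), c), c), c))  →  cons(c, k(cons(cons(0, c), c), c))   [R4 at 2.1.1.1]
3. cons(c, k(cons(cons(0, c), c), c))  →  cons(c, c)   [R4 at 2]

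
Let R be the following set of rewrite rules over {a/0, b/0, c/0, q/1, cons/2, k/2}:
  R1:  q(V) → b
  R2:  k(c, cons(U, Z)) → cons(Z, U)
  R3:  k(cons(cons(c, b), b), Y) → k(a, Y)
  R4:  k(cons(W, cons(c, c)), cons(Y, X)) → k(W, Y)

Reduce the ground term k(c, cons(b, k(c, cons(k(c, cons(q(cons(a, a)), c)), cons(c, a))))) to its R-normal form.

cons(cons(cons(c, a), cons(c, b)), b)

1. k(c, cons(b, k(c, cons(k(c, cons(q(cons(a, a)), c)), cons(c, a)))))  →  cons(k(c, cons(k(c, cons(q(cons(a, a)), c)), cons(c, a))), b)   [R2 at ε]
2. cons(k(c, cons(k(c, cons(q(cons(a, a)), c)), cons(c, a))), b)  →  cons(cons(cons(c, a), k(c, cons(q(cons(a, a)), c))), b)   [R2 at 1]
3. cons(cons(cons(c, a), k(c, cons(q(cons(a, a)), c))), b)  →  cons(cons(cons(c, a), cons(c, q(cons(a, a)))), b)   [R2 at 1.2]
4. cons(cons(cons(c, a), cons(c, q(cons(a, a)))), b)  →  cons(cons(cons(c, a), cons(c, b)), b)   [R1 at 1.2.2]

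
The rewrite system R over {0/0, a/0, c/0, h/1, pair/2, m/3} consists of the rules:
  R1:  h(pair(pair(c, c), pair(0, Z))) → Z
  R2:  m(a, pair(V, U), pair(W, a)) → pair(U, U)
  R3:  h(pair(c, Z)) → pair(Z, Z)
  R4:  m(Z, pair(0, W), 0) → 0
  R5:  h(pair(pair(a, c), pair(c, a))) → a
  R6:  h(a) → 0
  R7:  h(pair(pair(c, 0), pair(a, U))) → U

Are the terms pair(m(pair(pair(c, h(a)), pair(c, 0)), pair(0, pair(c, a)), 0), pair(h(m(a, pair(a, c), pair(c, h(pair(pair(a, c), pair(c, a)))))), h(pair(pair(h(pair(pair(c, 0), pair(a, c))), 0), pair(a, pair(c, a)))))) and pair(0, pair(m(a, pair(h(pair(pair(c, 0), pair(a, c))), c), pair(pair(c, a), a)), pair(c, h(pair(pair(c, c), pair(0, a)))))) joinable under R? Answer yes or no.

yes — NF(t₁) = pair(0, pair(pair(c, c), pair(c, a))), NF(t₂) = pair(0, pair(pair(c, c), pair(c, a)))

Reduce t₁ = pair(m(pair(pair(c, h(a)), pair(c, 0)), pair(0, pair(c, a)), 0), pair(h(m(a, pair(a, c), pair(c, h(pair(pair(a, c), pair(c, a)))))), h(pair(pair(h(pair(pair(c, 0), pair(a, c))), 0), pair(a, pair(c, a)))))):
1. pair(m(pair(pair(c, h(a)), pair(c, 0)), pair(0, pair(c, a)), 0), pair(h(m(a, pair(a, c), pair(c, h(pair(pair(a, c), pair(c, a)))))), h(pair(pair(h(pair(pair(c, 0), pair(a, c))), 0), pair(a, pair(c, a))))))  →  pair(0, pair(h(m(a, pair(a, c), pair(c, h(pair(pair(a, c), pair(c, a)))))), h(pair(pair(h(pair(pair(c, 0), pair(a, c))), 0), pair(a, pair(c, a))))))   [R4 at 1]
2. pair(0, pair(h(m(a, pair(a, c), pair(c, h(pair(pair(a, c), pair(c, a)))))), h(pair(pair(h(pair(pair(c, 0), pair(a, c))), 0), pair(a, pair(c, a))))))  →  pair(0, pair(h(m(a, pair(a, c), pair(c, a))), h(pair(pair(h(pair(pair(c, 0), pair(a, c))), 0), pair(a, pair(c, a))))))   [R5 at 2.1.1.3.2]
3. pair(0, pair(h(m(a, pair(a, c), pair(c, a))), h(pair(pair(h(pair(pair(c, 0), pair(a, c))), 0), pair(a, pair(c, a))))))  →  pair(0, pair(h(pair(c, c)), h(pair(pair(h(pair(pair(c, 0), pair(a, c))), 0), pair(a, pair(c, a))))))   [R2 at 2.1.1]
4. pair(0, pair(h(pair(c, c)), h(pair(pair(h(pair(pair(c, 0), pair(a, c))), 0), pair(a, pair(c, a))))))  →  pair(0, pair(pair(c, c), h(pair(pair(h(pair(pair(c, 0), pair(a, c))), 0), pair(a, pair(c, a))))))   [R3 at 2.1]
5. pair(0, pair(pair(c, c), h(pair(pair(h(pair(pair(c, 0), pair(a, c))), 0), pair(a, pair(c, a))))))  →  pair(0, pair(pair(c, c), h(pair(pair(c, 0), pair(a, pair(c, a))))))   [R7 at 2.2.1.1.1]
6. pair(0, pair(pair(c, c), h(pair(pair(c, 0), pair(a, pair(c, a))))))  →  pair(0, pair(pair(c, c), pair(c, a)))   [R7 at 2.2]

Reduce t₂ = pair(0, pair(m(a, pair(h(pair(pair(c, 0), pair(a, c))), c), pair(pair(c, a), a)), pair(c, h(pair(pair(c, c), pair(0, a)))))):
1. pair(0, pair(m(a, pair(h(pair(pair(c, 0), pair(a, c))), c), pair(pair(c, a), a)), pair(c, h(pair(pair(c, c), pair(0, a))))))  →  pair(0, pair(pair(c, c), pair(c, h(pair(pair(c, c), pair(0, a))))))   [R2 at 2.1]
2. pair(0, pair(pair(c, c), pair(c, h(pair(pair(c, c), pair(0, a))))))  →  pair(0, pair(pair(c, c), pair(c, a)))   [R1 at 2.2.2]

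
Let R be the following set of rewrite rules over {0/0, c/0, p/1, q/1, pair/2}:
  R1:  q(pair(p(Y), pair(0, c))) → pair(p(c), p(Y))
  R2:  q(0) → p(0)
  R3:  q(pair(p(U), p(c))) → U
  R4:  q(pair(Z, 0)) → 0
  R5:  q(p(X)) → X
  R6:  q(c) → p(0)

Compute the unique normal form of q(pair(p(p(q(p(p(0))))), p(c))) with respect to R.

p(p(0))

1. q(pair(p(p(q(p(p(0))))), p(c)))  →  p(q(p(p(0))))   [R3 at ε]
2. p(q(p(p(0))))  →  p(p(0))   [R5 at 1]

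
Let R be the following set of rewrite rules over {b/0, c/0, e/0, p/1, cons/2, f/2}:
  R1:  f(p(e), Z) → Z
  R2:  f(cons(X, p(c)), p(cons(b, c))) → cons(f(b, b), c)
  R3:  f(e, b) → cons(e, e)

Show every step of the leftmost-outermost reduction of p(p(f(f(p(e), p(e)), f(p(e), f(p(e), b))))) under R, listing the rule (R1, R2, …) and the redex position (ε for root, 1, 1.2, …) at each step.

1. p(p(f(f(p(e), p(e)), f(p(e), f(p(e), b)))))  →  p(p(f(p(e), f(p(e), f(p(e), b)))))   [R1 at 1.1.1]
2. p(p(f(p(e), f(p(e), f(p(e), b)))))  →  p(p(f(p(e), f(p(e), b))))   [R1 at 1.1]
3. p(p(f(p(e), f(p(e), b))))  →  p(p(f(p(e), b)))   [R1 at 1.1]
4. p(p(f(p(e), b)))  →  p(p(b))   [R1 at 1.1]

p(p(b))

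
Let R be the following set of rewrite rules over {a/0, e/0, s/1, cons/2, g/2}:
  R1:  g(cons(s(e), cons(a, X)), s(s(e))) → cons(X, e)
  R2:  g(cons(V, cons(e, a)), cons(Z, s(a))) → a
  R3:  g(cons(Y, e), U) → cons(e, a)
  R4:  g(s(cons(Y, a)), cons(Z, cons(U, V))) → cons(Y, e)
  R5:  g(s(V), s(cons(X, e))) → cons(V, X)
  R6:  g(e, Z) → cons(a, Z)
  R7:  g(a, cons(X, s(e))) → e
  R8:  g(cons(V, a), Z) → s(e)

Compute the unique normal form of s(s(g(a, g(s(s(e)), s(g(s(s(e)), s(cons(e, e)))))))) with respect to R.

1. s(s(g(a, g(s(s(e)), s(g(s(s(e)), s(cons(e, e))))))))  →  s(s(g(a, g(s(s(e)), s(cons(s(e), e))))))   [R5 at 1.1.2.2.1]
2. s(s(g(a, g(s(s(e)), s(cons(s(e), e))))))  →  s(s(g(a, cons(s(e), s(e)))))   [R5 at 1.1.2]
3. s(s(g(a, cons(s(e), s(e)))))  →  s(s(e))   [R7 at 1.1]

s(s(e))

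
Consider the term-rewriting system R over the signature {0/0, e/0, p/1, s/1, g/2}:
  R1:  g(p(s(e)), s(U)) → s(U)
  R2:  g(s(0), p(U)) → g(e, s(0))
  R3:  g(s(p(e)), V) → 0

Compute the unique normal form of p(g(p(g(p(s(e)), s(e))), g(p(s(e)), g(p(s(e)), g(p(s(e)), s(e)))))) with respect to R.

1. p(g(p(g(p(s(e)), s(e))), g(p(s(e)), g(p(s(e)), g(p(s(e)), s(e))))))  →  p(g(p(s(e)), g(p(s(e)), g(p(s(e)), g(p(s(e)), s(e))))))   [R1 at 1.1.1]
2. p(g(p(s(e)), g(p(s(e)), g(p(s(e)), g(p(s(e)), s(e))))))  →  p(g(p(s(e)), g(p(s(e)), g(p(s(e)), s(e)))))   [R1 at 1.2.2.2]
3. p(g(p(s(e)), g(p(s(e)), g(p(s(e)), s(e)))))  →  p(g(p(s(e)), g(p(s(e)), s(e))))   [R1 at 1.2.2]
4. p(g(p(s(e)), g(p(s(e)), s(e))))  →  p(g(p(s(e)), s(e)))   [R1 at 1.2]
5. p(g(p(s(e)), s(e)))  →  p(s(e))   [R1 at 1]

p(s(e))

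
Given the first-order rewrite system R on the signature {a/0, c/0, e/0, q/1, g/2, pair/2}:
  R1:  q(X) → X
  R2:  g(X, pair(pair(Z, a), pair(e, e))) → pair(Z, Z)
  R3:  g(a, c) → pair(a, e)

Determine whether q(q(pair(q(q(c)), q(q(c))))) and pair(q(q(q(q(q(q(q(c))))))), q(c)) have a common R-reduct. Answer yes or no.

Reduce t₁ = q(q(pair(q(q(c)), q(q(c))))):
1. q(q(pair(q(q(c)), q(q(c)))))  →  q(pair(q(q(c)), q(q(c))))   [R1 at ε]
2. q(pair(q(q(c)), q(q(c))))  →  pair(q(q(c)), q(q(c)))   [R1 at ε]
3. pair(q(q(c)), q(q(c)))  →  pair(q(c), q(q(c)))   [R1 at 1]
4. pair(q(c), q(q(c)))  →  pair(c, q(q(c)))   [R1 at 1]
5. pair(c, q(q(c)))  →  pair(c, q(c))   [R1 at 2]
6. pair(c, q(c))  →  pair(c, c)   [R1 at 2]

Reduce t₂ = pair(q(q(q(q(q(q(q(c))))))), q(c)):
1. pair(q(q(q(q(q(q(q(c))))))), q(c))  →  pair(q(q(q(q(q(q(c)))))), q(c))   [R1 at 1]
2. pair(q(q(q(q(q(q(c)))))), q(c))  →  pair(q(q(q(q(q(c))))), q(c))   [R1 at 1]
3. pair(q(q(q(q(q(c))))), q(c))  →  pair(q(q(q(q(c)))), q(c))   [R1 at 1]
4. pair(q(q(q(q(c)))), q(c))  →  pair(q(q(q(c))), q(c))   [R1 at 1]
5. pair(q(q(q(c))), q(c))  →  pair(q(q(c)), q(c))   [R1 at 1]
6. pair(q(q(c)), q(c))  →  pair(q(c), q(c))   [R1 at 1]
7. pair(q(c), q(c))  →  pair(c, q(c))   [R1 at 1]
8. pair(c, q(c))  →  pair(c, c)   [R1 at 2]

yes — NF(t₁) = pair(c, c), NF(t₂) = pair(c, c)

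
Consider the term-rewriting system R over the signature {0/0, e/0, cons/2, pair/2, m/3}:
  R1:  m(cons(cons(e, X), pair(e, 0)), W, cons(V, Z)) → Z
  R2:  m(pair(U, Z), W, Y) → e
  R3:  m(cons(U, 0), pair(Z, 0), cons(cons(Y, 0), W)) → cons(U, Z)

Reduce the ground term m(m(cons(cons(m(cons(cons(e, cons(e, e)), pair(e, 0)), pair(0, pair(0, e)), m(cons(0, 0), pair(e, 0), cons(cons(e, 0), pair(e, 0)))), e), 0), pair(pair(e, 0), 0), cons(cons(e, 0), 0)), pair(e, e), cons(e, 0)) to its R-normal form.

1. m(m(cons(cons(m(cons(cons(e, cons(e, e)), pair(e, 0)), pair(0, pair(0, e)), m(cons(0, 0), pair(e, 0), cons(cons(e, 0), pair(e, 0)))), e), 0), pair(pair(e, 0), 0), cons(cons(e, 0), 0)), pair(e, e), cons(e, 0))  →  m(cons(cons(m(cons(cons(e, cons(e, e)), pair(e, 0)), pair(0, pair(0, e)), m(cons(0, 0), pair(e, 0), cons(cons(e, 0), pair(e, 0)))), e), pair(e, 0)), pair(e, e), cons(e, 0))   [R3 at 1]
2. m(cons(cons(m(cons(cons(e, cons(e, e)), pair(e, 0)), pair(0, pair(0, e)), m(cons(0, 0), pair(e, 0), cons(cons(e, 0), pair(e, 0)))), e), pair(e, 0)), pair(e, e), cons(e, 0))  →  m(cons(cons(m(cons(cons(e, cons(e, e)), pair(e, 0)), pair(0, pair(0, e)), cons(0, e)), e), pair(e, 0)), pair(e, e), cons(e, 0))   [R3 at 1.1.1.3]
3. m(cons(cons(m(cons(cons(e, cons(e, e)), pair(e, 0)), pair(0, pair(0, e)), cons(0, e)), e), pair(e, 0)), pair(e, e), cons(e, 0))  →  m(cons(cons(e, e), pair(e, 0)), pair(e, e), cons(e, 0))   [R1 at 1.1.1]
4. m(cons(cons(e, e), pair(e, 0)), pair(e, e), cons(e, 0))  →  0   [R1 at ε]

0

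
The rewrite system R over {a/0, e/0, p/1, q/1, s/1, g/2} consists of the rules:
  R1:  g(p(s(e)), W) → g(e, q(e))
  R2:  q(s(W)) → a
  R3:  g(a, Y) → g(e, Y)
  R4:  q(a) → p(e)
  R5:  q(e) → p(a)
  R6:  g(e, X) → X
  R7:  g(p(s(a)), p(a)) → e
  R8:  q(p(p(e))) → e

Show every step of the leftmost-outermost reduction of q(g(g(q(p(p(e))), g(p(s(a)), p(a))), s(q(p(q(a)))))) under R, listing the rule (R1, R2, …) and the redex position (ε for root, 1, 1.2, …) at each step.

1. q(g(g(q(p(p(e))), g(p(s(a)), p(a))), s(q(p(q(a))))))  →  q(g(g(e, g(p(s(a)), p(a))), s(q(p(q(a))))))   [R8 at 1.1.1]
2. q(g(g(e, g(p(s(a)), p(a))), s(q(p(q(a))))))  →  q(g(g(p(s(a)), p(a)), s(q(p(q(a))))))   [R6 at 1.1]
3. q(g(g(p(s(a)), p(a)), s(q(p(q(a))))))  →  q(g(e, s(q(p(q(a))))))   [R7 at 1.1]
4. q(g(e, s(q(p(q(a))))))  →  q(s(q(p(q(a)))))   [R6 at 1]
5. q(s(q(p(q(a)))))  →  a   [R2 at ε]

a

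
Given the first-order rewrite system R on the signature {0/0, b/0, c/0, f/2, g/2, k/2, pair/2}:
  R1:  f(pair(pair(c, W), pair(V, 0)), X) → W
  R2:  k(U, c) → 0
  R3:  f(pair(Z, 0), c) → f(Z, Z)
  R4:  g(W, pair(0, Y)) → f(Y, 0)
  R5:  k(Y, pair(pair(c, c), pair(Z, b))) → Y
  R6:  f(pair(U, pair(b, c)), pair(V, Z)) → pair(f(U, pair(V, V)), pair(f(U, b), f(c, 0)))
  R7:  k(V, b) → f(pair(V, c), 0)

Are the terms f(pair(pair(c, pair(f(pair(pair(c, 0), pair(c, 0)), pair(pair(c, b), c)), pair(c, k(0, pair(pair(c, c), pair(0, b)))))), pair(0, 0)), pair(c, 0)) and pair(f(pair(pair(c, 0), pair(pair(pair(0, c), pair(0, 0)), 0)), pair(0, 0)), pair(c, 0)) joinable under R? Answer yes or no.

yes — NF(t₁) = pair(0, pair(c, 0)), NF(t₂) = pair(0, pair(c, 0))

Reduce t₁ = f(pair(pair(c, pair(f(pair(pair(c, 0), pair(c, 0)), pair(pair(c, b), c)), pair(c, k(0, pair(pair(c, c), pair(0, b)))))), pair(0, 0)), pair(c, 0)):
1. f(pair(pair(c, pair(f(pair(pair(c, 0), pair(c, 0)), pair(pair(c, b), c)), pair(c, k(0, pair(pair(c, c), pair(0, b)))))), pair(0, 0)), pair(c, 0))  →  pair(f(pair(pair(c, 0), pair(c, 0)), pair(pair(c, b), c)), pair(c, k(0, pair(pair(c, c), pair(0, b)))))   [R1 at ε]
2. pair(f(pair(pair(c, 0), pair(c, 0)), pair(pair(c, b), c)), pair(c, k(0, pair(pair(c, c), pair(0, b)))))  →  pair(0, pair(c, k(0, pair(pair(c, c), pair(0, b)))))   [R1 at 1]
3. pair(0, pair(c, k(0, pair(pair(c, c), pair(0, b)))))  →  pair(0, pair(c, 0))   [R5 at 2.2]

Reduce t₂ = pair(f(pair(pair(c, 0), pair(pair(pair(0, c), pair(0, 0)), 0)), pair(0, 0)), pair(c, 0)):
1. pair(f(pair(pair(c, 0), pair(pair(pair(0, c), pair(0, 0)), 0)), pair(0, 0)), pair(c, 0))  →  pair(0, pair(c, 0))   [R1 at 1]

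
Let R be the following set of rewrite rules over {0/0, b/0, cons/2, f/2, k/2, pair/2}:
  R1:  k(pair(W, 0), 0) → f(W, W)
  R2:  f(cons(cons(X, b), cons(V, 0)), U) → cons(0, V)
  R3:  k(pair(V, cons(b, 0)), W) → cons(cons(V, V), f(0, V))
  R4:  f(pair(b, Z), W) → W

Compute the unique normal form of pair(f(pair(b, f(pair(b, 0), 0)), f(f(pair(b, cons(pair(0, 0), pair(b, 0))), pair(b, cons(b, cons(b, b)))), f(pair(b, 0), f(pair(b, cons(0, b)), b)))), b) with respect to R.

1. pair(f(pair(b, f(pair(b, 0), 0)), f(f(pair(b, cons(pair(0, 0), pair(b, 0))), pair(b, cons(b, cons(b, b)))), f(pair(b, 0), f(pair(b, cons(0, b)), b)))), b)  →  pair(f(f(pair(b, cons(pair(0, 0), pair(b, 0))), pair(b, cons(b, cons(b, b)))), f(pair(b, 0), f(pair(b, cons(0, b)), b))), b)   [R4 at 1]
2. pair(f(f(pair(b, cons(pair(0, 0), pair(b, 0))), pair(b, cons(b, cons(b, b)))), f(pair(b, 0), f(pair(b, cons(0, b)), b))), b)  →  pair(f(pair(b, cons(b, cons(b, b))), f(pair(b, 0), f(pair(b, cons(0, b)), b))), b)   [R4 at 1.1]
3. pair(f(pair(b, cons(b, cons(b, b))), f(pair(b, 0), f(pair(b, cons(0, b)), b))), b)  →  pair(f(pair(b, 0), f(pair(b, cons(0, b)), b)), b)   [R4 at 1]
4. pair(f(pair(b, 0), f(pair(b, cons(0, b)), b)), b)  →  pair(f(pair(b, cons(0, b)), b), b)   [R4 at 1]
5. pair(f(pair(b, cons(0, b)), b), b)  →  pair(b, b)   [R4 at 1]

pair(b, b)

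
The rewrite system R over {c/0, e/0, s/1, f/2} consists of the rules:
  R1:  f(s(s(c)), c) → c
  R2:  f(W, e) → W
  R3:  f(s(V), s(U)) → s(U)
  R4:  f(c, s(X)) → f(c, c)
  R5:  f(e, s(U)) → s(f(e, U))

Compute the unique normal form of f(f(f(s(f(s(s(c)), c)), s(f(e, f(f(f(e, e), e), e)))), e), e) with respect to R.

1. f(f(f(s(f(s(s(c)), c)), s(f(e, f(f(f(e, e), e), e)))), e), e)  →  f(f(s(f(s(s(c)), c)), s(f(e, f(f(f(e, e), e), e)))), e)   [R2 at ε]
2. f(f(s(f(s(s(c)), c)), s(f(e, f(f(f(e, e), e), e)))), e)  →  f(s(f(s(s(c)), c)), s(f(e, f(f(f(e, e), e), e))))   [R2 at ε]
3. f(s(f(s(s(c)), c)), s(f(e, f(f(f(e, e), e), e))))  →  s(f(e, f(f(f(e, e), e), e)))   [R3 at ε]
4. s(f(e, f(f(f(e, e), e), e)))  →  s(f(e, f(f(e, e), e)))   [R2 at 1.2]
5. s(f(e, f(f(e, e), e)))  →  s(f(e, f(e, e)))   [R2 at 1.2]
6. s(f(e, f(e, e)))  →  s(f(e, e))   [R2 at 1.2]
7. s(f(e, e))  →  s(e)   [R2 at 1]

s(e)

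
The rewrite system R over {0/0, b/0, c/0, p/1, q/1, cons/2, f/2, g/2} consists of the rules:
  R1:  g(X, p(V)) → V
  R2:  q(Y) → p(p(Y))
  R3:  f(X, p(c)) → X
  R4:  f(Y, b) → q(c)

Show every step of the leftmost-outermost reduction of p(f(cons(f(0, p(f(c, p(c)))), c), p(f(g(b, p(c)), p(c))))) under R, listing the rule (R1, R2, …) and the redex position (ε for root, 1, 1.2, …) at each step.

1. p(f(cons(f(0, p(f(c, p(c)))), c), p(f(g(b, p(c)), p(c)))))  →  p(f(cons(f(0, p(c)), c), p(f(g(b, p(c)), p(c)))))   [R3 at 1.1.1.2.1]
2. p(f(cons(f(0, p(c)), c), p(f(g(b, p(c)), p(c)))))  →  p(f(cons(0, c), p(f(g(b, p(c)), p(c)))))   [R3 at 1.1.1]
3. p(f(cons(0, c), p(f(g(b, p(c)), p(c)))))  →  p(f(cons(0, c), p(g(b, p(c)))))   [R3 at 1.2.1]
4. p(f(cons(0, c), p(g(b, p(c)))))  →  p(f(cons(0, c), p(c)))   [R1 at 1.2.1]
5. p(f(cons(0, c), p(c)))  →  p(cons(0, c))   [R3 at 1]

p(cons(0, c))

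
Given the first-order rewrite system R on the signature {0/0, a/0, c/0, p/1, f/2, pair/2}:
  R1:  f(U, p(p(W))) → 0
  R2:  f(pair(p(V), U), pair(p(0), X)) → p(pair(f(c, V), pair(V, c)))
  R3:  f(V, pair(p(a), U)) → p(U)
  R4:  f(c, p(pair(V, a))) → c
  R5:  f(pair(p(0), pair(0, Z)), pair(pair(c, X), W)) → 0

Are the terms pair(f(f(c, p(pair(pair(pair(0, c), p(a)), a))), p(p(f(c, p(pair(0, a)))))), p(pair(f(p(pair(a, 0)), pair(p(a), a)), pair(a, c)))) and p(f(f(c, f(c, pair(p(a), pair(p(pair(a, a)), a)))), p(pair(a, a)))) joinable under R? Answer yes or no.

no — NF(t₁) = pair(0, p(pair(p(a), pair(a, c)))), NF(t₂) = p(c)

Reduce t₁ = pair(f(f(c, p(pair(pair(pair(0, c), p(a)), a))), p(p(f(c, p(pair(0, a)))))), p(pair(f(p(pair(a, 0)), pair(p(a), a)), pair(a, c)))):
1. pair(f(f(c, p(pair(pair(pair(0, c), p(a)), a))), p(p(f(c, p(pair(0, a)))))), p(pair(f(p(pair(a, 0)), pair(p(a), a)), pair(a, c))))  →  pair(0, p(pair(f(p(pair(a, 0)), pair(p(a), a)), pair(a, c))))   [R1 at 1]
2. pair(0, p(pair(f(p(pair(a, 0)), pair(p(a), a)), pair(a, c))))  →  pair(0, p(pair(p(a), pair(a, c))))   [R3 at 2.1.1]

Reduce t₂ = p(f(f(c, f(c, pair(p(a), pair(p(pair(a, a)), a)))), p(pair(a, a)))):
1. p(f(f(c, f(c, pair(p(a), pair(p(pair(a, a)), a)))), p(pair(a, a))))  →  p(f(f(c, p(pair(p(pair(a, a)), a))), p(pair(a, a))))   [R3 at 1.1.2]
2. p(f(f(c, p(pair(p(pair(a, a)), a))), p(pair(a, a))))  →  p(f(c, p(pair(a, a))))   [R4 at 1.1]
3. p(f(c, p(pair(a, a))))  →  p(c)   [R4 at 1]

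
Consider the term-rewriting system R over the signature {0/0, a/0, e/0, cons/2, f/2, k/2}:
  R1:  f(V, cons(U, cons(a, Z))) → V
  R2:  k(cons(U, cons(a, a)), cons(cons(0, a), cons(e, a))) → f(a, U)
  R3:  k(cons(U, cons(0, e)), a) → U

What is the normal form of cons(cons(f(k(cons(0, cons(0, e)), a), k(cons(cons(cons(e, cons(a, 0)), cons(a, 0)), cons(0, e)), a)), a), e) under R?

1. cons(cons(f(k(cons(0, cons(0, e)), a), k(cons(cons(cons(e, cons(a, 0)), cons(a, 0)), cons(0, e)), a)), a), e)  →  cons(cons(f(0, k(cons(cons(cons(e, cons(a, 0)), cons(a, 0)), cons(0, e)), a)), a), e)   [R3 at 1.1.1]
2. cons(cons(f(0, k(cons(cons(cons(e, cons(a, 0)), cons(a, 0)), cons(0, e)), a)), a), e)  →  cons(cons(f(0, cons(cons(e, cons(a, 0)), cons(a, 0))), a), e)   [R3 at 1.1.2]
3. cons(cons(f(0, cons(cons(e, cons(a, 0)), cons(a, 0))), a), e)  →  cons(cons(0, a), e)   [R1 at 1.1]

cons(cons(0, a), e)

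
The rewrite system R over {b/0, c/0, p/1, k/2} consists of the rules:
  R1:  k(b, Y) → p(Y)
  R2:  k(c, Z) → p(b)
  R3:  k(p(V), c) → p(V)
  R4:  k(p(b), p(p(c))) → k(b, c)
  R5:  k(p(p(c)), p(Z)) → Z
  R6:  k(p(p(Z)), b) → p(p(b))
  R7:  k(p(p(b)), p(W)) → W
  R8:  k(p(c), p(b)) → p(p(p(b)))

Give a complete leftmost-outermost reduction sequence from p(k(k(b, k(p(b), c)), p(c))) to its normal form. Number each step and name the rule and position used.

1. p(k(k(b, k(p(b), c)), p(c)))  →  p(k(p(k(p(b), c)), p(c)))   [R1 at 1.1]
2. p(k(p(k(p(b), c)), p(c)))  →  p(k(p(p(b)), p(c)))   [R3 at 1.1.1]
3. p(k(p(p(b)), p(c)))  →  p(c)   [R7 at 1]

p(c)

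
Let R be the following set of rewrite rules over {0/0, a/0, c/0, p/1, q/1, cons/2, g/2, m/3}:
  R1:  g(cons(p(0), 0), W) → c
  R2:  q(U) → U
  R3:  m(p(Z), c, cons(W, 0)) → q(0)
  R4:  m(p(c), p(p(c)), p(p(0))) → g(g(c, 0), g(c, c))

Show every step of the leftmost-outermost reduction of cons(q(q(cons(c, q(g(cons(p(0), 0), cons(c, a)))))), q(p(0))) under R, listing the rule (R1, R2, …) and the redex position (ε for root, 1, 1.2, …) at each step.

1. cons(q(q(cons(c, q(g(cons(p(0), 0), cons(c, a)))))), q(p(0)))  →  cons(q(cons(c, q(g(cons(p(0), 0), cons(c, a))))), q(p(0)))   [R2 at 1]
2. cons(q(cons(c, q(g(cons(p(0), 0), cons(c, a))))), q(p(0)))  →  cons(cons(c, q(g(cons(p(0), 0), cons(c, a)))), q(p(0)))   [R2 at 1]
3. cons(cons(c, q(g(cons(p(0), 0), cons(c, a)))), q(p(0)))  →  cons(cons(c, g(cons(p(0), 0), cons(c, a))), q(p(0)))   [R2 at 1.2]
4. cons(cons(c, g(cons(p(0), 0), cons(c, a))), q(p(0)))  →  cons(cons(c, c), q(p(0)))   [R1 at 1.2]
5. cons(cons(c, c), q(p(0)))  →  cons(cons(c, c), p(0))   [R2 at 2]

cons(cons(c, c), p(0))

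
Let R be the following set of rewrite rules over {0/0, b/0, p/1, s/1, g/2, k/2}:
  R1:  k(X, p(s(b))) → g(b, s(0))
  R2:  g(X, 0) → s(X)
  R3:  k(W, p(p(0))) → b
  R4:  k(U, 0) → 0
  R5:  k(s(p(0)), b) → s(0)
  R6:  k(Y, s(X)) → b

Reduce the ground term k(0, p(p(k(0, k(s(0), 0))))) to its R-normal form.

b

1. k(0, p(p(k(0, k(s(0), 0)))))  →  k(0, p(p(k(0, 0))))   [R4 at 2.1.1.2]
2. k(0, p(p(k(0, 0))))  →  k(0, p(p(0)))   [R4 at 2.1.1]
3. k(0, p(p(0)))  →  b   [R3 at ε]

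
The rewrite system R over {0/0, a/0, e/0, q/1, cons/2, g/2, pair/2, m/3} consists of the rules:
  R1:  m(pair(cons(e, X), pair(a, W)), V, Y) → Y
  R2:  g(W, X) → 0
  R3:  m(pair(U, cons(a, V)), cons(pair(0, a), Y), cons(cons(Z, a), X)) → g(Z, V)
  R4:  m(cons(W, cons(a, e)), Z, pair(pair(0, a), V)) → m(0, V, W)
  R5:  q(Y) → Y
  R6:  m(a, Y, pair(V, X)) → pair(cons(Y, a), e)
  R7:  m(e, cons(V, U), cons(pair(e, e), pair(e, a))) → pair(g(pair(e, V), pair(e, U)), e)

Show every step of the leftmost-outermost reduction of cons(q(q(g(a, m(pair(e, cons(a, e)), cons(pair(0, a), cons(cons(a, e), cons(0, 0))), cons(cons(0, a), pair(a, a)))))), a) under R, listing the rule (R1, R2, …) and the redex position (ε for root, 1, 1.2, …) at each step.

1. cons(q(q(g(a, m(pair(e, cons(a, e)), cons(pair(0, a), cons(cons(a, e), cons(0, 0))), cons(cons(0, a), pair(a, a)))))), a)  →  cons(q(g(a, m(pair(e, cons(a, e)), cons(pair(0, a), cons(cons(a, e), cons(0, 0))), cons(cons(0, a), pair(a, a))))), a)   [R5 at 1]
2. cons(q(g(a, m(pair(e, cons(a, e)), cons(pair(0, a), cons(cons(a, e), cons(0, 0))), cons(cons(0, a), pair(a, a))))), a)  →  cons(g(a, m(pair(e, cons(a, e)), cons(pair(0, a), cons(cons(a, e), cons(0, 0))), cons(cons(0, a), pair(a, a)))), a)   [R5 at 1]
3. cons(g(a, m(pair(e, cons(a, e)), cons(pair(0, a), cons(cons(a, e), cons(0, 0))), cons(cons(0, a), pair(a, a)))), a)  →  cons(0, a)   [R2 at 1]

cons(0, a)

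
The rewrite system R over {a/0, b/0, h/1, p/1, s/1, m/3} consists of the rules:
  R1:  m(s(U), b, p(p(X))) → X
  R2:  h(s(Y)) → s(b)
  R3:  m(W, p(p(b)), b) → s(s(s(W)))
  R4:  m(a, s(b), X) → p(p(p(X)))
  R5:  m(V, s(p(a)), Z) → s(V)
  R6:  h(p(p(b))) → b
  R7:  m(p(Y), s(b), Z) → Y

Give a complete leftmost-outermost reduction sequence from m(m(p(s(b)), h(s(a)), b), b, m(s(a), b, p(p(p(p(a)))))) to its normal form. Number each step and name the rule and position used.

1. m(m(p(s(b)), h(s(a)), b), b, m(s(a), b, p(p(p(p(a))))))  →  m(m(p(s(b)), s(b), b), b, m(s(a), b, p(p(p(p(a))))))   [R2 at 1.2]
2. m(m(p(s(b)), s(b), b), b, m(s(a), b, p(p(p(p(a))))))  →  m(s(b), b, m(s(a), b, p(p(p(p(a))))))   [R7 at 1]
3. m(s(b), b, m(s(a), b, p(p(p(p(a))))))  →  m(s(b), b, p(p(a)))   [R1 at 3]
4. m(s(b), b, p(p(a)))  →  a   [R1 at ε]

a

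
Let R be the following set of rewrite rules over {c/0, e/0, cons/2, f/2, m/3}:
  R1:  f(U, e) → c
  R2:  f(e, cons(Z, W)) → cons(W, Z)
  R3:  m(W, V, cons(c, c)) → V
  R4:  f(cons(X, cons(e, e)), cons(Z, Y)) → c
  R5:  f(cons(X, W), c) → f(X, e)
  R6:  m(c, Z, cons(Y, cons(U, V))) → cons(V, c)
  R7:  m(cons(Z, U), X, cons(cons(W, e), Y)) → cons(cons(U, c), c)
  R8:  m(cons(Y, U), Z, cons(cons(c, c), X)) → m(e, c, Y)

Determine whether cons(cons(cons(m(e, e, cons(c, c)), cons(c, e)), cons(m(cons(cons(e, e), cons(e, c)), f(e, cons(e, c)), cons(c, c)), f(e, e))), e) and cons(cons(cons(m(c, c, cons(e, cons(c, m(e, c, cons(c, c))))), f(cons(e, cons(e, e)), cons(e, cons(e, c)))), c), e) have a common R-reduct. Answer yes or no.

no — NF(t₁) = cons(cons(cons(e, cons(c, e)), cons(cons(c, e), c)), e), NF(t₂) = cons(cons(cons(cons(c, c), c), c), e)

Reduce t₁ = cons(cons(cons(m(e, e, cons(c, c)), cons(c, e)), cons(m(cons(cons(e, e), cons(e, c)), f(e, cons(e, c)), cons(c, c)), f(e, e))), e):
1. cons(cons(cons(m(e, e, cons(c, c)), cons(c, e)), cons(m(cons(cons(e, e), cons(e, c)), f(e, cons(e, c)), cons(c, c)), f(e, e))), e)  →  cons(cons(cons(e, cons(c, e)), cons(m(cons(cons(e, e), cons(e, c)), f(e, cons(e, c)), cons(c, c)), f(e, e))), e)   [R3 at 1.1.1]
2. cons(cons(cons(e, cons(c, e)), cons(m(cons(cons(e, e), cons(e, c)), f(e, cons(e, c)), cons(c, c)), f(e, e))), e)  →  cons(cons(cons(e, cons(c, e)), cons(f(e, cons(e, c)), f(e, e))), e)   [R3 at 1.2.1]
3. cons(cons(cons(e, cons(c, e)), cons(f(e, cons(e, c)), f(e, e))), e)  →  cons(cons(cons(e, cons(c, e)), cons(cons(c, e), f(e, e))), e)   [R2 at 1.2.1]
4. cons(cons(cons(e, cons(c, e)), cons(cons(c, e), f(e, e))), e)  →  cons(cons(cons(e, cons(c, e)), cons(cons(c, e), c)), e)   [R1 at 1.2.2]

Reduce t₂ = cons(cons(cons(m(c, c, cons(e, cons(c, m(e, c, cons(c, c))))), f(cons(e, cons(e, e)), cons(e, cons(e, c)))), c), e):
1. cons(cons(cons(m(c, c, cons(e, cons(c, m(e, c, cons(c, c))))), f(cons(e, cons(e, e)), cons(e, cons(e, c)))), c), e)  →  cons(cons(cons(cons(m(e, c, cons(c, c)), c), f(cons(e, cons(e, e)), cons(e, cons(e, c)))), c), e)   [R6 at 1.1.1]
2. cons(cons(cons(cons(m(e, c, cons(c, c)), c), f(cons(e, cons(e, e)), cons(e, cons(e, c)))), c), e)  →  cons(cons(cons(cons(c, c), f(cons(e, cons(e, e)), cons(e, cons(e, c)))), c), e)   [R3 at 1.1.1.1]
3. cons(cons(cons(cons(c, c), f(cons(e, cons(e, e)), cons(e, cons(e, c)))), c), e)  →  cons(cons(cons(cons(c, c), c), c), e)   [R4 at 1.1.2]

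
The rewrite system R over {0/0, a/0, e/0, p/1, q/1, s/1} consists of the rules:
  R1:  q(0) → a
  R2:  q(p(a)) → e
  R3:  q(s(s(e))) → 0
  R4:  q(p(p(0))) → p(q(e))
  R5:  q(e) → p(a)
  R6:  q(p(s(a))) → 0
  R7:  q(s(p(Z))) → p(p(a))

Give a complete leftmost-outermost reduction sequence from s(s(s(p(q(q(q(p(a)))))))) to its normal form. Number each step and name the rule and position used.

s(s(s(p(e))))

1. s(s(s(p(q(q(q(p(a))))))))  →  s(s(s(p(q(q(e))))))   [R2 at 1.1.1.1.1.1]
2. s(s(s(p(q(q(e))))))  →  s(s(s(p(q(p(a))))))   [R5 at 1.1.1.1.1]
3. s(s(s(p(q(p(a))))))  →  s(s(s(p(e))))   [R2 at 1.1.1.1]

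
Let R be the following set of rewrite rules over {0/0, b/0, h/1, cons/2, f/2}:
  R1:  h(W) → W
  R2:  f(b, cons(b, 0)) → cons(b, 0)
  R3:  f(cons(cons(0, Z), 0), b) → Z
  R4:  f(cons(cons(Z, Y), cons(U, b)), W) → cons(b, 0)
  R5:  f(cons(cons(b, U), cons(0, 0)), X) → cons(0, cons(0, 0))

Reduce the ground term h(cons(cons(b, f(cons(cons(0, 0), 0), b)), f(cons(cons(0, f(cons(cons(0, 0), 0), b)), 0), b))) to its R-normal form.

1. h(cons(cons(b, f(cons(cons(0, 0), 0), b)), f(cons(cons(0, f(cons(cons(0, 0), 0), b)), 0), b)))  →  cons(cons(b, f(cons(cons(0, 0), 0), b)), f(cons(cons(0, f(cons(cons(0, 0), 0), b)), 0), b))   [R1 at ε]
2. cons(cons(b, f(cons(cons(0, 0), 0), b)), f(cons(cons(0, f(cons(cons(0, 0), 0), b)), 0), b))  →  cons(cons(b, 0), f(cons(cons(0, f(cons(cons(0, 0), 0), b)), 0), b))   [R3 at 1.2]
3. cons(cons(b, 0), f(cons(cons(0, f(cons(cons(0, 0), 0), b)), 0), b))  →  cons(cons(b, 0), f(cons(cons(0, 0), 0), b))   [R3 at 2]
4. cons(cons(b, 0), f(cons(cons(0, 0), 0), b))  →  cons(cons(b, 0), 0)   [R3 at 2]

cons(cons(b, 0), 0)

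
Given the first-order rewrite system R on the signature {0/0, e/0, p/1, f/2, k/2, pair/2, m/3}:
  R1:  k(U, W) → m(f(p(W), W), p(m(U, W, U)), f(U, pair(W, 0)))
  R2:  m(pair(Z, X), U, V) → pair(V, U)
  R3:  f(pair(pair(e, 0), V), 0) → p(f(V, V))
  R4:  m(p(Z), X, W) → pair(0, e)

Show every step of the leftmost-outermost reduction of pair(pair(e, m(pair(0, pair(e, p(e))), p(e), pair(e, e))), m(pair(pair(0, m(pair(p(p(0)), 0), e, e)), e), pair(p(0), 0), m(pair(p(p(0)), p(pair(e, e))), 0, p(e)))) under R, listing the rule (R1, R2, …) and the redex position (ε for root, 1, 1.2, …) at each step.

pair(pair(e, pair(pair(e, e), p(e))), pair(pair(p(e), 0), pair(p(0), 0)))

1. pair(pair(e, m(pair(0, pair(e, p(e))), p(e), pair(e, e))), m(pair(pair(0, m(pair(p(p(0)), 0), e, e)), e), pair(p(0), 0), m(pair(p(p(0)), p(pair(e, e))), 0, p(e))))  →  pair(pair(e, pair(pair(e, e), p(e))), m(pair(pair(0, m(pair(p(p(0)), 0), e, e)), e), pair(p(0), 0), m(pair(p(p(0)), p(pair(e, e))), 0, p(e))))   [R2 at 1.2]
2. pair(pair(e, pair(pair(e, e), p(e))), m(pair(pair(0, m(pair(p(p(0)), 0), e, e)), e), pair(p(0), 0), m(pair(p(p(0)), p(pair(e, e))), 0, p(e))))  →  pair(pair(e, pair(pair(e, e), p(e))), pair(m(pair(p(p(0)), p(pair(e, e))), 0, p(e)), pair(p(0), 0)))   [R2 at 2]
3. pair(pair(e, pair(pair(e, e), p(e))), pair(m(pair(p(p(0)), p(pair(e, e))), 0, p(e)), pair(p(0), 0)))  →  pair(pair(e, pair(pair(e, e), p(e))), pair(pair(p(e), 0), pair(p(0), 0)))   [R2 at 2.1]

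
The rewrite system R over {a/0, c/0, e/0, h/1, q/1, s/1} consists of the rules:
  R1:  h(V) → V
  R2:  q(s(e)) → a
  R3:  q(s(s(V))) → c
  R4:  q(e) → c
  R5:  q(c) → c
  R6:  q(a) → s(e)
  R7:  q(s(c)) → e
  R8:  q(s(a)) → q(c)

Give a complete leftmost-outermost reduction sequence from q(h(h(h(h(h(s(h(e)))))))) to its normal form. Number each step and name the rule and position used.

1. q(h(h(h(h(h(s(h(e))))))))  →  q(h(h(h(h(s(h(e)))))))   [R1 at 1]
2. q(h(h(h(h(s(h(e)))))))  →  q(h(h(h(s(h(e))))))   [R1 at 1]
3. q(h(h(h(s(h(e))))))  →  q(h(h(s(h(e)))))   [R1 at 1]
4. q(h(h(s(h(e)))))  →  q(h(s(h(e))))   [R1 at 1]
5. q(h(s(h(e))))  →  q(s(h(e)))   [R1 at 1]
6. q(s(h(e)))  →  q(s(e))   [R1 at 1.1]
7. q(s(e))  →  a   [R2 at ε]

a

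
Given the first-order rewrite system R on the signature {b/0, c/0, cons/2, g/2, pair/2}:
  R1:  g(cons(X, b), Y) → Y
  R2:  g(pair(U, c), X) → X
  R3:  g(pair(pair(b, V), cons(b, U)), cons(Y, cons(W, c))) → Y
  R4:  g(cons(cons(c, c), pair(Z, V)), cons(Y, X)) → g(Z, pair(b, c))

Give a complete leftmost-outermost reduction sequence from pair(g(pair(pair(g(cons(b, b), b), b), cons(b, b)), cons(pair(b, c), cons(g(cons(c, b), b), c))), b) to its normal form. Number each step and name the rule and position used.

1. pair(g(pair(pair(g(cons(b, b), b), b), cons(b, b)), cons(pair(b, c), cons(g(cons(c, b), b), c))), b)  →  pair(g(pair(pair(b, b), cons(b, b)), cons(pair(b, c), cons(g(cons(c, b), b), c))), b)   [R1 at 1.1.1.1]
2. pair(g(pair(pair(b, b), cons(b, b)), cons(pair(b, c), cons(g(cons(c, b), b), c))), b)  →  pair(pair(b, c), b)   [R3 at 1]

pair(pair(b, c), b)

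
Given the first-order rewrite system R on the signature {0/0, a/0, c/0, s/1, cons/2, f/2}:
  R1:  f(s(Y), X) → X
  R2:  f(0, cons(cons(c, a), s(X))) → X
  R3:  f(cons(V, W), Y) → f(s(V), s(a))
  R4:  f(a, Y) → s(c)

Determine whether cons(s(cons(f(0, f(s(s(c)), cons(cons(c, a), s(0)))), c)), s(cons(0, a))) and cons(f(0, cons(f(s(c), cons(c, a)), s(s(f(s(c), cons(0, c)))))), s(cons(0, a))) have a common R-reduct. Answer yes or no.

Reduce t₁ = cons(s(cons(f(0, f(s(s(c)), cons(cons(c, a), s(0)))), c)), s(cons(0, a))):
1. cons(s(cons(f(0, f(s(s(c)), cons(cons(c, a), s(0)))), c)), s(cons(0, a)))  →  cons(s(cons(f(0, cons(cons(c, a), s(0))), c)), s(cons(0, a)))   [R1 at 1.1.1.2]
2. cons(s(cons(f(0, cons(cons(c, a), s(0))), c)), s(cons(0, a)))  →  cons(s(cons(0, c)), s(cons(0, a)))   [R2 at 1.1.1]

Reduce t₂ = cons(f(0, cons(f(s(c), cons(c, a)), s(s(f(s(c), cons(0, c)))))), s(cons(0, a))):
1. cons(f(0, cons(f(s(c), cons(c, a)), s(s(f(s(c), cons(0, c)))))), s(cons(0, a)))  →  cons(f(0, cons(cons(c, a), s(s(f(s(c), cons(0, c)))))), s(cons(0, a)))   [R1 at 1.2.1]
2. cons(f(0, cons(cons(c, a), s(s(f(s(c), cons(0, c)))))), s(cons(0, a)))  →  cons(s(f(s(c), cons(0, c))), s(cons(0, a)))   [R2 at 1]
3. cons(s(f(s(c), cons(0, c))), s(cons(0, a)))  →  cons(s(cons(0, c)), s(cons(0, a)))   [R1 at 1.1]

yes — NF(t₁) = cons(s(cons(0, c)), s(cons(0, a))), NF(t₂) = cons(s(cons(0, c)), s(cons(0, a)))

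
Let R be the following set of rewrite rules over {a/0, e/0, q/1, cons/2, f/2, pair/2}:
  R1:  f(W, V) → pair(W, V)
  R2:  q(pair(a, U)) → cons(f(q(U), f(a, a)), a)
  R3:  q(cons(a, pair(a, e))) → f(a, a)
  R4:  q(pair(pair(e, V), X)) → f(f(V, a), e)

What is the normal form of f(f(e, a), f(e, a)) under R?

pair(pair(e, a), pair(e, a))

1. f(f(e, a), f(e, a))  →  pair(f(e, a), f(e, a))   [R1 at ε]
2. pair(f(e, a), f(e, a))  →  pair(pair(e, a), f(e, a))   [R1 at 1]
3. pair(pair(e, a), f(e, a))  →  pair(pair(e, a), pair(e, a))   [R1 at 2]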